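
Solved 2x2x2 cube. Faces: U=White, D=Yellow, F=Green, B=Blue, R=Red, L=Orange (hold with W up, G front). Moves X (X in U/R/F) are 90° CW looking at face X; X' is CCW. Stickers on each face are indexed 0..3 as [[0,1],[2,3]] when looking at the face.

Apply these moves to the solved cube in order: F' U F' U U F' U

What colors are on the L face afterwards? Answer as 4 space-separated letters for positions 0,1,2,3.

After move 1 (F'): F=GGGG U=WWRR R=YRYR D=OOYY L=OWOW
After move 2 (U): U=RWRW F=YRGG R=BBYR B=OWBB L=GGOW
After move 3 (F'): F=RGYG U=RWBY R=OBOR D=GWYY L=GWOR
After move 4 (U): U=BRYW F=OBYG R=OWOR B=GWBB L=RGOR
After move 5 (U): U=YBWR F=OWYG R=GWOR B=RGBB L=OBOR
After move 6 (F'): F=WGOY U=YBGO R=WWGR D=BRYY L=OROW
After move 7 (U): U=GYOB F=WWOY R=RGGR B=ORBB L=WGOW
Query: L face = WGOW

Answer: W G O W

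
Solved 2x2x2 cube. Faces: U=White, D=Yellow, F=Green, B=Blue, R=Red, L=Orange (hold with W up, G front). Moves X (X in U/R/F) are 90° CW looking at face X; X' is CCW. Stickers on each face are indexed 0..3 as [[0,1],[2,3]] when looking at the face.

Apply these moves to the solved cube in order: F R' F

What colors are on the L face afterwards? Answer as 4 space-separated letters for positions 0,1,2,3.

Answer: O R O G

Derivation:
After move 1 (F): F=GGGG U=WWOO R=WRWR D=RRYY L=OYOY
After move 2 (R'): R=RRWW U=WBOB F=GWGO D=RGYG B=YBRB
After move 3 (F): F=GGOW U=WBYY R=ORBW D=WRYG L=OROG
Query: L face = OROG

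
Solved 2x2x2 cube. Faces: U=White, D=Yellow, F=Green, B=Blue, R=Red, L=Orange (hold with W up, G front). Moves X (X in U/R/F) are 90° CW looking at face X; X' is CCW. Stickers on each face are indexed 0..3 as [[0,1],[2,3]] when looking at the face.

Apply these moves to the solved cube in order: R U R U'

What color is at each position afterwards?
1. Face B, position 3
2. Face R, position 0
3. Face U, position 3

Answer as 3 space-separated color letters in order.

After move 1 (R): R=RRRR U=WGWG F=GYGY D=YBYB B=WBWB
After move 2 (U): U=WWGG F=RRGY R=WBRR B=OOWB L=GYOO
After move 3 (R): R=RWRB U=WRGY F=RBGB D=YWYO B=GOWB
After move 4 (U'): U=RYWG F=GYGB R=RBRB B=RWWB L=GOOO
Query 1: B[3] = B
Query 2: R[0] = R
Query 3: U[3] = G

Answer: B R G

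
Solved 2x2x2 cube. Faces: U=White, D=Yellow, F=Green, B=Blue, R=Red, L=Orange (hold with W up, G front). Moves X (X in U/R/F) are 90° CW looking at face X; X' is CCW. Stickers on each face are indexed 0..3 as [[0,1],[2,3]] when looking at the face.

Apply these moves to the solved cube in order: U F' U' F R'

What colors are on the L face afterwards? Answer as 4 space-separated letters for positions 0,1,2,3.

Answer: O G O O

Derivation:
After move 1 (U): U=WWWW F=RRGG R=BBRR B=OOBB L=GGOO
After move 2 (F'): F=RGRG U=WWBR R=YBYR D=GOYY L=GWOW
After move 3 (U'): U=WRWB F=GWRG R=RGYR B=YBBB L=OOOW
After move 4 (F): F=RGGW U=WRWO R=WGBR D=YRYY L=OGOO
After move 5 (R'): R=GRWB U=WBWY F=RRGO D=YGYW B=YBRB
Query: L face = OGOO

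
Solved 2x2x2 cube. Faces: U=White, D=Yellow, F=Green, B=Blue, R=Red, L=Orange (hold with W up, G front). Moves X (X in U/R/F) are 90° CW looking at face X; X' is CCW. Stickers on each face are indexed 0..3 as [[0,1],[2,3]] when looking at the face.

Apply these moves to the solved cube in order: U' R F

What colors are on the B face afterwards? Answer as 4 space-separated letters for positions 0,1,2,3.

After move 1 (U'): U=WWWW F=OOGG R=GGRR B=RRBB L=BBOO
After move 2 (R): R=RGRG U=WOWG F=OYGY D=YBYR B=WRWB
After move 3 (F): F=GOYY U=WOOB R=WGGG D=RRYR L=BYOB
Query: B face = WRWB

Answer: W R W B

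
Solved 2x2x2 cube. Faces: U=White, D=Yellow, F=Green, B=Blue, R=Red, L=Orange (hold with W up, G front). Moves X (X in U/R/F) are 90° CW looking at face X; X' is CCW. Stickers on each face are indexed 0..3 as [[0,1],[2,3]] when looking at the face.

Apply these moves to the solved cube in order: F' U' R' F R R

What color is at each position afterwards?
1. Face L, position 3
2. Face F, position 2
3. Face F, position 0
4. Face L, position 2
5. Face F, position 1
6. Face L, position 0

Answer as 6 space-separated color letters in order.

After move 1 (F'): F=GGGG U=WWRR R=YRYR D=OOYY L=OWOW
After move 2 (U'): U=WRWR F=OWGG R=GGYR B=YRBB L=BBOW
After move 3 (R'): R=GRGY U=WBWY F=ORGR D=OWYG B=YROB
After move 4 (F): F=GORR U=WBWB R=WRYY D=GGYG L=BOOW
After move 5 (R): R=YWYR U=WOWR F=GGRG D=GOYY B=BRBB
After move 6 (R): R=YYRW U=WGWG F=GORY D=GBYB B=RROB
Query 1: L[3] = W
Query 2: F[2] = R
Query 3: F[0] = G
Query 4: L[2] = O
Query 5: F[1] = O
Query 6: L[0] = B

Answer: W R G O O B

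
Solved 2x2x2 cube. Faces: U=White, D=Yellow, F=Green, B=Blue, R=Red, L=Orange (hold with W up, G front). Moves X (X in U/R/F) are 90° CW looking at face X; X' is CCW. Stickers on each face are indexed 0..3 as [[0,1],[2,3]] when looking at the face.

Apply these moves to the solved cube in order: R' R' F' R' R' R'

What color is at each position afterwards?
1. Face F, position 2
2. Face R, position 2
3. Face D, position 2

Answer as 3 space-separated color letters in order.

After move 1 (R'): R=RRRR U=WBWB F=GWGW D=YGYG B=YBYB
After move 2 (R'): R=RRRR U=WYWY F=GBGB D=YWYW B=GBGB
After move 3 (F'): F=BBGG U=WYRR R=WRYR D=OOYW L=OYOW
After move 4 (R'): R=RRWY U=WGRG F=BYGR D=OBYG B=WBOB
After move 5 (R'): R=RYRW U=WORW F=BGGG D=OYYR B=GBBB
After move 6 (R'): R=YWRR U=WBRG F=BOGW D=OGYG B=RBYB
Query 1: F[2] = G
Query 2: R[2] = R
Query 3: D[2] = Y

Answer: G R Y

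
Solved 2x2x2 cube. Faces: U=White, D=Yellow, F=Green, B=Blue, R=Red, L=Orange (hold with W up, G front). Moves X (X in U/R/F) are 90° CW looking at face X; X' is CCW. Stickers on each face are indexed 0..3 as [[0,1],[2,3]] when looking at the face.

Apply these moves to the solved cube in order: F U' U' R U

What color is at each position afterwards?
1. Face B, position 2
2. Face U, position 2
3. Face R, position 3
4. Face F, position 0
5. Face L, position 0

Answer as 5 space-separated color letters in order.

After move 1 (F): F=GGGG U=WWOO R=WRWR D=RRYY L=OYOY
After move 2 (U'): U=WOWO F=OYGG R=GGWR B=WRBB L=BBOY
After move 3 (U'): U=OOWW F=BBGG R=OYWR B=GGBB L=WROY
After move 4 (R): R=WORY U=OBWG F=BRGY D=RBYG B=WGOB
After move 5 (U): U=WOGB F=WOGY R=WGRY B=WROB L=BROY
Query 1: B[2] = O
Query 2: U[2] = G
Query 3: R[3] = Y
Query 4: F[0] = W
Query 5: L[0] = B

Answer: O G Y W B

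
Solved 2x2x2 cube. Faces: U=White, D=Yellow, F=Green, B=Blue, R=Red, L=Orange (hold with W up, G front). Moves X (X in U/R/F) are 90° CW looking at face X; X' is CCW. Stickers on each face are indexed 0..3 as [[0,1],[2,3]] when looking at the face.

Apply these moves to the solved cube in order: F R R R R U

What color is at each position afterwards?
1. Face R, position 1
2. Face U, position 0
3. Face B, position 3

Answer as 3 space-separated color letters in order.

Answer: B O B

Derivation:
After move 1 (F): F=GGGG U=WWOO R=WRWR D=RRYY L=OYOY
After move 2 (R): R=WWRR U=WGOG F=GRGY D=RBYB B=OBWB
After move 3 (R): R=RWRW U=WROY F=GBGB D=RWYO B=GBGB
After move 4 (R): R=RRWW U=WBOB F=GWGO D=RGYG B=YBRB
After move 5 (R): R=WRWR U=WWOO F=GGGG D=RRYY B=BBBB
After move 6 (U): U=OWOW F=WRGG R=BBWR B=OYBB L=GGOY
Query 1: R[1] = B
Query 2: U[0] = O
Query 3: B[3] = B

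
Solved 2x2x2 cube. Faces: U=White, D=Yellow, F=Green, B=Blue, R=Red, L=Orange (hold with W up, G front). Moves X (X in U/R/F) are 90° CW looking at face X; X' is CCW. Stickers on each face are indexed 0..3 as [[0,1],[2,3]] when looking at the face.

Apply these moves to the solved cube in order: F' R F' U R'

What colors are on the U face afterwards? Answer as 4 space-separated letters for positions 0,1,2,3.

After move 1 (F'): F=GGGG U=WWRR R=YRYR D=OOYY L=OWOW
After move 2 (R): R=YYRR U=WGRG F=GOGY D=OBYB B=RBWB
After move 3 (F'): F=OYGG U=WGYR R=BYOR D=WWYB L=OGOR
After move 4 (U): U=YWRG F=BYGG R=RBOR B=OGWB L=OYOR
After move 5 (R'): R=BRRO U=YWRO F=BWGG D=WYYG B=BGWB
Query: U face = YWRO

Answer: Y W R O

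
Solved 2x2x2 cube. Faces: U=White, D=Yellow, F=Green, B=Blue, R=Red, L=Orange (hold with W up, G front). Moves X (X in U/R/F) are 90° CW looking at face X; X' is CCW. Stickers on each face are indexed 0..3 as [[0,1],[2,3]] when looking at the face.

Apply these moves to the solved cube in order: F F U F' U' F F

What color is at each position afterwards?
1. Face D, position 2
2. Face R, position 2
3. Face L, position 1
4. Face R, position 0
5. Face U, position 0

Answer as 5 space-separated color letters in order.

Answer: Y R W Y W

Derivation:
After move 1 (F): F=GGGG U=WWOO R=WRWR D=RRYY L=OYOY
After move 2 (F): F=GGGG U=WWYY R=OROR D=WWYY L=OROR
After move 3 (U): U=YWYW F=ORGG R=BBOR B=ORBB L=GGOR
After move 4 (F'): F=RGOG U=YWBO R=WBWR D=GRYY L=GWOY
After move 5 (U'): U=WOYB F=GWOG R=RGWR B=WBBB L=OROY
After move 6 (F): F=OGGW U=WOYR R=YGBR D=WRYY L=OGOR
After move 7 (F): F=GOWG U=WORG R=YGRR D=BYYY L=OWOR
Query 1: D[2] = Y
Query 2: R[2] = R
Query 3: L[1] = W
Query 4: R[0] = Y
Query 5: U[0] = W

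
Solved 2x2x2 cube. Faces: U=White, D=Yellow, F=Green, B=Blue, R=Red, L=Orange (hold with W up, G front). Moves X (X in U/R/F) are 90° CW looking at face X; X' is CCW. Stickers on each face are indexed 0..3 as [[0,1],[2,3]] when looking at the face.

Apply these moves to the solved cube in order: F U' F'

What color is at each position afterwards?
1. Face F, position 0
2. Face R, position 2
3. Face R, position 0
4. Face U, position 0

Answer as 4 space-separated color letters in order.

After move 1 (F): F=GGGG U=WWOO R=WRWR D=RRYY L=OYOY
After move 2 (U'): U=WOWO F=OYGG R=GGWR B=WRBB L=BBOY
After move 3 (F'): F=YGOG U=WOGW R=RGRR D=BYYY L=BOOW
Query 1: F[0] = Y
Query 2: R[2] = R
Query 3: R[0] = R
Query 4: U[0] = W

Answer: Y R R W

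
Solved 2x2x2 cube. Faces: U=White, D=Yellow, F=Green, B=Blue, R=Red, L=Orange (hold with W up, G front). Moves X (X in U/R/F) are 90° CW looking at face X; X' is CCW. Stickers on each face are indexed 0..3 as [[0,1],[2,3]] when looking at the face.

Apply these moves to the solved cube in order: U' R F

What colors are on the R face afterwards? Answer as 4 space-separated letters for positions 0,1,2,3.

Answer: W G G G

Derivation:
After move 1 (U'): U=WWWW F=OOGG R=GGRR B=RRBB L=BBOO
After move 2 (R): R=RGRG U=WOWG F=OYGY D=YBYR B=WRWB
After move 3 (F): F=GOYY U=WOOB R=WGGG D=RRYR L=BYOB
Query: R face = WGGG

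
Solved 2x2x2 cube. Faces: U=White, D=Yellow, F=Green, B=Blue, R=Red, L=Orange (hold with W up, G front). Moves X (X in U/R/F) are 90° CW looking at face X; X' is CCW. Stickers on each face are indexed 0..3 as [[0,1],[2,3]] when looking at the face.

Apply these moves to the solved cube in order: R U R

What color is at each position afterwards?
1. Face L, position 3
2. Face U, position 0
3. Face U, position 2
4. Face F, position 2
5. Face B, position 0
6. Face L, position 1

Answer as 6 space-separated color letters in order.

Answer: O W G G G Y

Derivation:
After move 1 (R): R=RRRR U=WGWG F=GYGY D=YBYB B=WBWB
After move 2 (U): U=WWGG F=RRGY R=WBRR B=OOWB L=GYOO
After move 3 (R): R=RWRB U=WRGY F=RBGB D=YWYO B=GOWB
Query 1: L[3] = O
Query 2: U[0] = W
Query 3: U[2] = G
Query 4: F[2] = G
Query 5: B[0] = G
Query 6: L[1] = Y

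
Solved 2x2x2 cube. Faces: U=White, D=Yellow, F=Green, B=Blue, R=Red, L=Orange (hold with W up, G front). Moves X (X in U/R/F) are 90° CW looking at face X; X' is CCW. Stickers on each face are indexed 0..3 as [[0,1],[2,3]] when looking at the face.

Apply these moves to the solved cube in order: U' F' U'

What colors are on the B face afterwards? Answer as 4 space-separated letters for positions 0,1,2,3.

After move 1 (U'): U=WWWW F=OOGG R=GGRR B=RRBB L=BBOO
After move 2 (F'): F=OGOG U=WWGR R=YGYR D=BOYY L=BWOW
After move 3 (U'): U=WRWG F=BWOG R=OGYR B=YGBB L=RROW
Query: B face = YGBB

Answer: Y G B B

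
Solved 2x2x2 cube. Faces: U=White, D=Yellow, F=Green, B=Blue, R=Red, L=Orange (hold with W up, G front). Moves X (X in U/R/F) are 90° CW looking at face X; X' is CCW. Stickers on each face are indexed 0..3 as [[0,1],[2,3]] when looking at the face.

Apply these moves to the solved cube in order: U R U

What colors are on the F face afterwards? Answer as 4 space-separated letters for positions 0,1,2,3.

After move 1 (U): U=WWWW F=RRGG R=BBRR B=OOBB L=GGOO
After move 2 (R): R=RBRB U=WRWG F=RYGY D=YBYO B=WOWB
After move 3 (U): U=WWGR F=RBGY R=WORB B=GGWB L=RYOO
Query: F face = RBGY

Answer: R B G Y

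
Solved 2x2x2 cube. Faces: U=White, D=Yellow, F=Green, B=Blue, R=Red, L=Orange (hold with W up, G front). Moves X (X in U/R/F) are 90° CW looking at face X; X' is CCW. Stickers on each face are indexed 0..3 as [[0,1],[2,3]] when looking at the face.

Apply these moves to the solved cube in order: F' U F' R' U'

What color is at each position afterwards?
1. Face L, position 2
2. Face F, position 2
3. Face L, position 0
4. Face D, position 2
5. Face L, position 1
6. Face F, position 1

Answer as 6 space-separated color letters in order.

After move 1 (F'): F=GGGG U=WWRR R=YRYR D=OOYY L=OWOW
After move 2 (U): U=RWRW F=YRGG R=BBYR B=OWBB L=GGOW
After move 3 (F'): F=RGYG U=RWBY R=OBOR D=GWYY L=GWOR
After move 4 (R'): R=BROO U=RBBO F=RWYY D=GGYG B=YWWB
After move 5 (U'): U=BORB F=GWYY R=RWOO B=BRWB L=YWOR
Query 1: L[2] = O
Query 2: F[2] = Y
Query 3: L[0] = Y
Query 4: D[2] = Y
Query 5: L[1] = W
Query 6: F[1] = W

Answer: O Y Y Y W W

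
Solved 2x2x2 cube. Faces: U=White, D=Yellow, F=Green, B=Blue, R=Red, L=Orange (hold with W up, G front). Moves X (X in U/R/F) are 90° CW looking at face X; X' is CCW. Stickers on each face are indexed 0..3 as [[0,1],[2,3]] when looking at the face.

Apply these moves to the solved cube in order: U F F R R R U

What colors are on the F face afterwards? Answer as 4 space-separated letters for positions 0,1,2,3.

After move 1 (U): U=WWWW F=RRGG R=BBRR B=OOBB L=GGOO
After move 2 (F): F=GRGR U=WWOG R=WBWR D=RBYY L=GYOY
After move 3 (F): F=GGRR U=WWYY R=OBGR D=WWYY L=GROB
After move 4 (R): R=GORB U=WGYR F=GWRY D=WBYO B=YOWB
After move 5 (R): R=RGBO U=WWYY F=GBRO D=WWYY B=ROGB
After move 6 (R): R=BROG U=WBYO F=GWRY D=WGYR B=YOWB
After move 7 (U): U=YWOB F=BRRY R=YOOG B=GRWB L=GWOB
Query: F face = BRRY

Answer: B R R Y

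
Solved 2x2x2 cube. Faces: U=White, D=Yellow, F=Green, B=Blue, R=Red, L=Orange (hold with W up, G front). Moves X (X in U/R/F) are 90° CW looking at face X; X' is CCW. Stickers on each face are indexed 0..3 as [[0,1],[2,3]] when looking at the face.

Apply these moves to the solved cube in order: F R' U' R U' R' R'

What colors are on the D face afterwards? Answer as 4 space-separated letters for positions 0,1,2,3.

After move 1 (F): F=GGGG U=WWOO R=WRWR D=RRYY L=OYOY
After move 2 (R'): R=RRWW U=WBOB F=GWGO D=RGYG B=YBRB
After move 3 (U'): U=BBWO F=OYGO R=GWWW B=RRRB L=YBOY
After move 4 (R): R=WGWW U=BYWO F=OGGG D=RRYR B=ORBB
After move 5 (U'): U=YOBW F=YBGG R=OGWW B=WGBB L=OROY
After move 6 (R'): R=GWOW U=YBBW F=YOGW D=RBYG B=RGRB
After move 7 (R'): R=WWGO U=YRBR F=YBGW D=ROYW B=GGBB
Query: D face = ROYW

Answer: R O Y W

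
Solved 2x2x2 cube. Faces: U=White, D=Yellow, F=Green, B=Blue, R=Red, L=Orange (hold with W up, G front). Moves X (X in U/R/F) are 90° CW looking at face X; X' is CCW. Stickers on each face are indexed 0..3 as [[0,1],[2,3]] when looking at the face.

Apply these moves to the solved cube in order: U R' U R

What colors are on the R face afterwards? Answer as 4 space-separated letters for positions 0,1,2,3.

Answer: B Y R O

Derivation:
After move 1 (U): U=WWWW F=RRGG R=BBRR B=OOBB L=GGOO
After move 2 (R'): R=BRBR U=WBWO F=RWGW D=YRYG B=YOYB
After move 3 (U): U=WWOB F=BRGW R=YOBR B=GGYB L=RWOO
After move 4 (R): R=BYRO U=WROW F=BRGG D=YYYG B=BGWB
Query: R face = BYRO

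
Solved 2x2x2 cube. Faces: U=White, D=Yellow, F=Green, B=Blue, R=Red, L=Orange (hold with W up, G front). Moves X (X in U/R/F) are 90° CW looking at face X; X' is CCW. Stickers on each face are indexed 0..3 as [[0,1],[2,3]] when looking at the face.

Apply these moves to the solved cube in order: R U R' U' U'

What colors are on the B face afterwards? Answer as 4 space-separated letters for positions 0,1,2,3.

After move 1 (R): R=RRRR U=WGWG F=GYGY D=YBYB B=WBWB
After move 2 (U): U=WWGG F=RRGY R=WBRR B=OOWB L=GYOO
After move 3 (R'): R=BRWR U=WWGO F=RWGG D=YRYY B=BOBB
After move 4 (U'): U=WOWG F=GYGG R=RWWR B=BRBB L=BOOO
After move 5 (U'): U=OGWW F=BOGG R=GYWR B=RWBB L=BROO
Query: B face = RWBB

Answer: R W B B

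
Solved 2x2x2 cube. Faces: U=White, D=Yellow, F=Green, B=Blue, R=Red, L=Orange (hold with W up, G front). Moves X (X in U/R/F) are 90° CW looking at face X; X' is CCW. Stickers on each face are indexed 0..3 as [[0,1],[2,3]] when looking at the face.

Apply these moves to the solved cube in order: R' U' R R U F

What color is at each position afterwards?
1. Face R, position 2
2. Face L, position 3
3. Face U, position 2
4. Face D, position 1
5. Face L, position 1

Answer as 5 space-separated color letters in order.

After move 1 (R'): R=RRRR U=WBWB F=GWGW D=YGYG B=YBYB
After move 2 (U'): U=BBWW F=OOGW R=GWRR B=RRYB L=YBOO
After move 3 (R): R=RGRW U=BOWW F=OGGG D=YYYR B=WRBB
After move 4 (R): R=RRWG U=BGWG F=OYGR D=YBYW B=WROB
After move 5 (U): U=WBGG F=RRGR R=WRWG B=YBOB L=OYOO
After move 6 (F): F=GRRR U=WBOY R=GRGG D=WWYW L=OYOB
Query 1: R[2] = G
Query 2: L[3] = B
Query 3: U[2] = O
Query 4: D[1] = W
Query 5: L[1] = Y

Answer: G B O W Y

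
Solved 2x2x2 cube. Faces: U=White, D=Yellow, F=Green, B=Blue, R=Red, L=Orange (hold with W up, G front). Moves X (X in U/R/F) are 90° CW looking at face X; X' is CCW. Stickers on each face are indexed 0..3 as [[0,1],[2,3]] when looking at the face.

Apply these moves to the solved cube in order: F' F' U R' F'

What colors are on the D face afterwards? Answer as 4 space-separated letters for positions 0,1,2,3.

After move 1 (F'): F=GGGG U=WWRR R=YRYR D=OOYY L=OWOW
After move 2 (F'): F=GGGG U=WWYY R=OROR D=WWYY L=OROR
After move 3 (U): U=YWYW F=ORGG R=BBOR B=ORBB L=GGOR
After move 4 (R'): R=BRBO U=YBYO F=OWGW D=WRYG B=YRWB
After move 5 (F'): F=WWOG U=YBBB R=RRWO D=GRYG L=GOOY
Query: D face = GRYG

Answer: G R Y G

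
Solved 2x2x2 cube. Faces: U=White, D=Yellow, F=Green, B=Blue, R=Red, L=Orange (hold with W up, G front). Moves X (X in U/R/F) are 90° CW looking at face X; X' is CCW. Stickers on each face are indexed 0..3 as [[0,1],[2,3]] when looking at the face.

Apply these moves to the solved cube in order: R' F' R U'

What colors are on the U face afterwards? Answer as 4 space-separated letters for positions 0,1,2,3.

After move 1 (R'): R=RRRR U=WBWB F=GWGW D=YGYG B=YBYB
After move 2 (F'): F=WWGG U=WBRR R=GRYR D=OOYG L=OBOW
After move 3 (R): R=YGRR U=WWRG F=WOGG D=OYYY B=RBBB
After move 4 (U'): U=WGWR F=OBGG R=WORR B=YGBB L=RBOW
Query: U face = WGWR

Answer: W G W R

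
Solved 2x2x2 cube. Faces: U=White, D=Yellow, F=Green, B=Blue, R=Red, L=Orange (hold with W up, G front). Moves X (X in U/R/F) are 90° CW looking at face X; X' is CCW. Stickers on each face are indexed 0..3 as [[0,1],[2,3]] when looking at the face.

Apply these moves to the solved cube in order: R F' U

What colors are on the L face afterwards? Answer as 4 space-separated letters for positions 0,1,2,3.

After move 1 (R): R=RRRR U=WGWG F=GYGY D=YBYB B=WBWB
After move 2 (F'): F=YYGG U=WGRR R=BRYR D=OOYB L=OGOW
After move 3 (U): U=RWRG F=BRGG R=WBYR B=OGWB L=YYOW
Query: L face = YYOW

Answer: Y Y O W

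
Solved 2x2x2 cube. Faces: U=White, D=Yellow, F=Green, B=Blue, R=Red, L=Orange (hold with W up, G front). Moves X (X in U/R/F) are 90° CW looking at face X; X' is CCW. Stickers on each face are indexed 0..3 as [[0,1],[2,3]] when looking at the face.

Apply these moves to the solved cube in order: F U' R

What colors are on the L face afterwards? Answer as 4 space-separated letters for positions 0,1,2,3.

After move 1 (F): F=GGGG U=WWOO R=WRWR D=RRYY L=OYOY
After move 2 (U'): U=WOWO F=OYGG R=GGWR B=WRBB L=BBOY
After move 3 (R): R=WGRG U=WYWG F=ORGY D=RBYW B=OROB
Query: L face = BBOY

Answer: B B O Y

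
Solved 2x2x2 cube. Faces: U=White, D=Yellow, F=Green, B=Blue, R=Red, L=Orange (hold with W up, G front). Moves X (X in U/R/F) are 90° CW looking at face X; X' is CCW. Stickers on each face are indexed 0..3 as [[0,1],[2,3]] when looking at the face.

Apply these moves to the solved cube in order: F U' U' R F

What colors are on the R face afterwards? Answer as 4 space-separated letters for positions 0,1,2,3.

After move 1 (F): F=GGGG U=WWOO R=WRWR D=RRYY L=OYOY
After move 2 (U'): U=WOWO F=OYGG R=GGWR B=WRBB L=BBOY
After move 3 (U'): U=OOWW F=BBGG R=OYWR B=GGBB L=WROY
After move 4 (R): R=WORY U=OBWG F=BRGY D=RBYG B=WGOB
After move 5 (F): F=GBYR U=OBYR R=WOGY D=RWYG L=WROB
Query: R face = WOGY

Answer: W O G Y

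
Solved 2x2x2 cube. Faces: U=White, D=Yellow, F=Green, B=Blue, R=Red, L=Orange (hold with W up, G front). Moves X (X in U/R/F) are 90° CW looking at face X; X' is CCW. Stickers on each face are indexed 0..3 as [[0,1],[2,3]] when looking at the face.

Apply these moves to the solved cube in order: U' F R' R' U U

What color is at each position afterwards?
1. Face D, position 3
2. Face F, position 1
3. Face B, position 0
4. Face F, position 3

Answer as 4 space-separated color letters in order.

Answer: B R G R

Derivation:
After move 1 (U'): U=WWWW F=OOGG R=GGRR B=RRBB L=BBOO
After move 2 (F): F=GOGO U=WWOB R=WGWR D=RGYY L=BYOY
After move 3 (R'): R=GRWW U=WBOR F=GWGB D=ROYO B=YRGB
After move 4 (R'): R=RWGW U=WGOY F=GBGR D=RWYB B=OROB
After move 5 (U): U=OWYG F=RWGR R=ORGW B=BYOB L=GBOY
After move 6 (U): U=YOGW F=ORGR R=BYGW B=GBOB L=RWOY
Query 1: D[3] = B
Query 2: F[1] = R
Query 3: B[0] = G
Query 4: F[3] = R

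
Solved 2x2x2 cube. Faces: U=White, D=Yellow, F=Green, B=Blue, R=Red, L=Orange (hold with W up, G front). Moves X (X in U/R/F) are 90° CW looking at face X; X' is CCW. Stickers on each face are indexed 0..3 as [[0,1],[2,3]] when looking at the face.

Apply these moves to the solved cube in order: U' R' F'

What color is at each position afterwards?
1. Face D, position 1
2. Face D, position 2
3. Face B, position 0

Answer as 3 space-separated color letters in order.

After move 1 (U'): U=WWWW F=OOGG R=GGRR B=RRBB L=BBOO
After move 2 (R'): R=GRGR U=WBWR F=OWGW D=YOYG B=YRYB
After move 3 (F'): F=WWOG U=WBGG R=ORYR D=BOYG L=BROW
Query 1: D[1] = O
Query 2: D[2] = Y
Query 3: B[0] = Y

Answer: O Y Y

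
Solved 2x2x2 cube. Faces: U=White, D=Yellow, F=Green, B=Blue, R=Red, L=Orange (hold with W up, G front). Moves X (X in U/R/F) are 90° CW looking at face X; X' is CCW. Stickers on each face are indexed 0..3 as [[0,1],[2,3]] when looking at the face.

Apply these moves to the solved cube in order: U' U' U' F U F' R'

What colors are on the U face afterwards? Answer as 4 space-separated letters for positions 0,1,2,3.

After move 1 (U'): U=WWWW F=OOGG R=GGRR B=RRBB L=BBOO
After move 2 (U'): U=WWWW F=BBGG R=OORR B=GGBB L=RROO
After move 3 (U'): U=WWWW F=RRGG R=BBRR B=OOBB L=GGOO
After move 4 (F): F=GRGR U=WWOG R=WBWR D=RBYY L=GYOY
After move 5 (U): U=OWGW F=WBGR R=OOWR B=GYBB L=GROY
After move 6 (F'): F=BRWG U=OWOW R=BORR D=RYYY L=GWOG
After move 7 (R'): R=ORBR U=OBOG F=BWWW D=RRYG B=YYYB
Query: U face = OBOG

Answer: O B O G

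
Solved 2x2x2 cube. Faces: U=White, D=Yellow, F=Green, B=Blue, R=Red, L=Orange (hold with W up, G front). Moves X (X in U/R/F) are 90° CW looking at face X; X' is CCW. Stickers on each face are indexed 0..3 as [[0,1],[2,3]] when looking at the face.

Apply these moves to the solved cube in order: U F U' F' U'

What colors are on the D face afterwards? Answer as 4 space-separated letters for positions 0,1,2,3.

Answer: O Y Y Y

Derivation:
After move 1 (U): U=WWWW F=RRGG R=BBRR B=OOBB L=GGOO
After move 2 (F): F=GRGR U=WWOG R=WBWR D=RBYY L=GYOY
After move 3 (U'): U=WGWO F=GYGR R=GRWR B=WBBB L=OOOY
After move 4 (F'): F=YRGG U=WGGW R=BRRR D=OYYY L=OOOW
After move 5 (U'): U=GWWG F=OOGG R=YRRR B=BRBB L=WBOW
Query: D face = OYYY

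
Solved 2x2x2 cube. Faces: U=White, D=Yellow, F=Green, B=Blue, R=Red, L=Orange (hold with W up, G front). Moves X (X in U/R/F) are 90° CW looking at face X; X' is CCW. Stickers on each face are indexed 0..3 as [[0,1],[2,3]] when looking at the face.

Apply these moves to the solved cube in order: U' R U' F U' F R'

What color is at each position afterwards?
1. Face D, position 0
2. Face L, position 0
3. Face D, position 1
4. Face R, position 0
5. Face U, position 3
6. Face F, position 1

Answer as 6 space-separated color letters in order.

After move 1 (U'): U=WWWW F=OOGG R=GGRR B=RRBB L=BBOO
After move 2 (R): R=RGRG U=WOWG F=OYGY D=YBYR B=WRWB
After move 3 (U'): U=OGWW F=BBGY R=OYRG B=RGWB L=WROO
After move 4 (F): F=GBYB U=OGOR R=WYWG D=ROYR L=WYOB
After move 5 (U'): U=GROO F=WYYB R=GBWG B=WYWB L=RGOB
After move 6 (F): F=YWBY U=GRBG R=OBOG D=WGYR L=RROO
After move 7 (R'): R=BGOO U=GWBW F=YRBG D=WWYY B=RYGB
Query 1: D[0] = W
Query 2: L[0] = R
Query 3: D[1] = W
Query 4: R[0] = B
Query 5: U[3] = W
Query 6: F[1] = R

Answer: W R W B W R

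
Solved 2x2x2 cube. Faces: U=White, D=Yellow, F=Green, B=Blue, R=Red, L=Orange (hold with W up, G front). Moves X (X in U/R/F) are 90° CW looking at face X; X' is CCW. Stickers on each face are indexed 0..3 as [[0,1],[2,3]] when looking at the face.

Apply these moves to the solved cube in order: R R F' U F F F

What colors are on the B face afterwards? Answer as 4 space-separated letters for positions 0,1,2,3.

After move 1 (R): R=RRRR U=WGWG F=GYGY D=YBYB B=WBWB
After move 2 (R): R=RRRR U=WYWY F=GBGB D=YWYW B=GBGB
After move 3 (F'): F=BBGG U=WYRR R=WRYR D=OOYW L=OYOW
After move 4 (U): U=RWRY F=WRGG R=GBYR B=OYGB L=BBOW
After move 5 (F): F=GWGR U=RWWB R=RBYR D=YGYW L=BOOO
After move 6 (F): F=GGRW U=RWOO R=WBBR D=YRYW L=BYOG
After move 7 (F): F=RGWG U=RWGY R=OBOR D=BWYW L=BYOR
Query: B face = OYGB

Answer: O Y G B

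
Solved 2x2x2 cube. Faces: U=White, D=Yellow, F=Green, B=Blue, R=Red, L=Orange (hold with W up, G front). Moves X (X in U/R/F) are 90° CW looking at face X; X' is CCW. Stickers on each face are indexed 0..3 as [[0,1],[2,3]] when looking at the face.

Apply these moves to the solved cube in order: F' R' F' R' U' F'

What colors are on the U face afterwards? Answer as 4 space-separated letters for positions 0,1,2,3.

Answer: O Y W G

Derivation:
After move 1 (F'): F=GGGG U=WWRR R=YRYR D=OOYY L=OWOW
After move 2 (R'): R=RRYY U=WBRB F=GWGR D=OGYG B=YBOB
After move 3 (F'): F=WRGG U=WBRY R=GROY D=WWYG L=OBOR
After move 4 (R'): R=RYGO U=WORY F=WBGY D=WRYG B=GBWB
After move 5 (U'): U=OYWR F=OBGY R=WBGO B=RYWB L=GBOR
After move 6 (F'): F=BYOG U=OYWG R=RBWO D=BRYG L=GROW
Query: U face = OYWG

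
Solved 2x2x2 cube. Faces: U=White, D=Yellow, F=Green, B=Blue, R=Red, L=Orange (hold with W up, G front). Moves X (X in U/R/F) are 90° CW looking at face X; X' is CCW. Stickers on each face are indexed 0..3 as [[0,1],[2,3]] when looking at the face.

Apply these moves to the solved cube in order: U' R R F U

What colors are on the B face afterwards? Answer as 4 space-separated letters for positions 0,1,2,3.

Answer: B Y O B

Derivation:
After move 1 (U'): U=WWWW F=OOGG R=GGRR B=RRBB L=BBOO
After move 2 (R): R=RGRG U=WOWG F=OYGY D=YBYR B=WRWB
After move 3 (R): R=RRGG U=WYWY F=OBGR D=YWYW B=GROB
After move 4 (F): F=GORB U=WYOB R=WRYG D=GRYW L=BYOW
After move 5 (U): U=OWBY F=WRRB R=GRYG B=BYOB L=GOOW
Query: B face = BYOB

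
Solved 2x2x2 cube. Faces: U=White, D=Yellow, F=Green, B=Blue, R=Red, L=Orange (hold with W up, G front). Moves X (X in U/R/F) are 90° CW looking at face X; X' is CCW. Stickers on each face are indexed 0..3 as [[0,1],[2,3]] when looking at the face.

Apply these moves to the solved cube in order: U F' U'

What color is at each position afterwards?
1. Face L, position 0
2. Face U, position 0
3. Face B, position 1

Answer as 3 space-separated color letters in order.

After move 1 (U): U=WWWW F=RRGG R=BBRR B=OOBB L=GGOO
After move 2 (F'): F=RGRG U=WWBR R=YBYR D=GOYY L=GWOW
After move 3 (U'): U=WRWB F=GWRG R=RGYR B=YBBB L=OOOW
Query 1: L[0] = O
Query 2: U[0] = W
Query 3: B[1] = B

Answer: O W B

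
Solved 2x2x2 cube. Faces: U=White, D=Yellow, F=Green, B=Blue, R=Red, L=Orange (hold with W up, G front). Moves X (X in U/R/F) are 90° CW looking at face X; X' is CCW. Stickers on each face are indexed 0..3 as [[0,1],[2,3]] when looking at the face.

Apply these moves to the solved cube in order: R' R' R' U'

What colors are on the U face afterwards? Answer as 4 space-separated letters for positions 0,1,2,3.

After move 1 (R'): R=RRRR U=WBWB F=GWGW D=YGYG B=YBYB
After move 2 (R'): R=RRRR U=WYWY F=GBGB D=YWYW B=GBGB
After move 3 (R'): R=RRRR U=WGWG F=GYGY D=YBYB B=WBWB
After move 4 (U'): U=GGWW F=OOGY R=GYRR B=RRWB L=WBOO
Query: U face = GGWW

Answer: G G W W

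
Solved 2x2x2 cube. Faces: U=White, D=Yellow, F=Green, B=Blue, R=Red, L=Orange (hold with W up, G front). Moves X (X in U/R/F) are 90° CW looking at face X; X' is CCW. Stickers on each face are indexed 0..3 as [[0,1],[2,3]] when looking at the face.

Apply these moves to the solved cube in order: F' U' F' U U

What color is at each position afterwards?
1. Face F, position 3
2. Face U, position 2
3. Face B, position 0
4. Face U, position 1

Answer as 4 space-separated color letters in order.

Answer: G R W G

Derivation:
After move 1 (F'): F=GGGG U=WWRR R=YRYR D=OOYY L=OWOW
After move 2 (U'): U=WRWR F=OWGG R=GGYR B=YRBB L=BBOW
After move 3 (F'): F=WGOG U=WRGY R=OGOR D=BWYY L=BROW
After move 4 (U): U=GWYR F=OGOG R=YROR B=BRBB L=WGOW
After move 5 (U): U=YGRW F=YROG R=BROR B=WGBB L=OGOW
Query 1: F[3] = G
Query 2: U[2] = R
Query 3: B[0] = W
Query 4: U[1] = G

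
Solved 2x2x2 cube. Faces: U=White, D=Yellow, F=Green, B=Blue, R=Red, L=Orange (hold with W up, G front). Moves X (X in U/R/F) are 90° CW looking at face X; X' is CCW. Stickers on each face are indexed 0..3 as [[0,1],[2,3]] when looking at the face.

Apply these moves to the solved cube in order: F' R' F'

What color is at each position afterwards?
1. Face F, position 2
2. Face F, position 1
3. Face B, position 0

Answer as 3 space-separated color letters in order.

Answer: G R Y

Derivation:
After move 1 (F'): F=GGGG U=WWRR R=YRYR D=OOYY L=OWOW
After move 2 (R'): R=RRYY U=WBRB F=GWGR D=OGYG B=YBOB
After move 3 (F'): F=WRGG U=WBRY R=GROY D=WWYG L=OBOR
Query 1: F[2] = G
Query 2: F[1] = R
Query 3: B[0] = Y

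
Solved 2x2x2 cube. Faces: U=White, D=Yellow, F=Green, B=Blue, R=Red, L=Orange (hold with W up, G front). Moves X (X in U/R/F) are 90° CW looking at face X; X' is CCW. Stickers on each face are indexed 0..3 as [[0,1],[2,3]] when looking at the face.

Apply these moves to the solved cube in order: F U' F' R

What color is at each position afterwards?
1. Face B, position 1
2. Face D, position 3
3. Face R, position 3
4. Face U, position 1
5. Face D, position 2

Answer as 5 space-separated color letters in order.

Answer: R W G G Y

Derivation:
After move 1 (F): F=GGGG U=WWOO R=WRWR D=RRYY L=OYOY
After move 2 (U'): U=WOWO F=OYGG R=GGWR B=WRBB L=BBOY
After move 3 (F'): F=YGOG U=WOGW R=RGRR D=BYYY L=BOOW
After move 4 (R): R=RRRG U=WGGG F=YYOY D=BBYW B=WROB
Query 1: B[1] = R
Query 2: D[3] = W
Query 3: R[3] = G
Query 4: U[1] = G
Query 5: D[2] = Y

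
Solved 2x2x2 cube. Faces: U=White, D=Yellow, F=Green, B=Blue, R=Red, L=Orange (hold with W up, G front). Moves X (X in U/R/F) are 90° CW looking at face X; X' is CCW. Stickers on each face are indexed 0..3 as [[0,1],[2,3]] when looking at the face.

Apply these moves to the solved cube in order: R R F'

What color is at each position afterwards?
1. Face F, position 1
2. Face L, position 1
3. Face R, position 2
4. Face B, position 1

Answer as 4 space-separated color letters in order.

After move 1 (R): R=RRRR U=WGWG F=GYGY D=YBYB B=WBWB
After move 2 (R): R=RRRR U=WYWY F=GBGB D=YWYW B=GBGB
After move 3 (F'): F=BBGG U=WYRR R=WRYR D=OOYW L=OYOW
Query 1: F[1] = B
Query 2: L[1] = Y
Query 3: R[2] = Y
Query 4: B[1] = B

Answer: B Y Y B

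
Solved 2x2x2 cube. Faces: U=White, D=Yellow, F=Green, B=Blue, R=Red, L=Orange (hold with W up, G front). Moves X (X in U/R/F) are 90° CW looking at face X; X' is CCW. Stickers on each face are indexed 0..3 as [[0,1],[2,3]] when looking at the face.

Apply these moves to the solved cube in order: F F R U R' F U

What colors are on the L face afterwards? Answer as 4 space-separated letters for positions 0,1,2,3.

Answer: G O O O

Derivation:
After move 1 (F): F=GGGG U=WWOO R=WRWR D=RRYY L=OYOY
After move 2 (F): F=GGGG U=WWYY R=OROR D=WWYY L=OROR
After move 3 (R): R=OORR U=WGYG F=GWGY D=WBYB B=YBWB
After move 4 (U): U=YWGG F=OOGY R=YBRR B=ORWB L=GWOR
After move 5 (R'): R=BRYR U=YWGO F=OWGG D=WOYY B=BRBB
After move 6 (F): F=GOGW U=YWRW R=GROR D=YBYY L=GWOO
After move 7 (U): U=RYWW F=GRGW R=BROR B=GWBB L=GOOO
Query: L face = GOOO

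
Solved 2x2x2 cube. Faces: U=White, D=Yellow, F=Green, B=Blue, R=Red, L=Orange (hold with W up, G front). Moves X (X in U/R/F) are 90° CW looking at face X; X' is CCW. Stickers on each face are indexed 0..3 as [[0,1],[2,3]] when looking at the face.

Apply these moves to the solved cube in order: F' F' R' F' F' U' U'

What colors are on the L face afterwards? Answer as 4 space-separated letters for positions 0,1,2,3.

Answer: R R O R

Derivation:
After move 1 (F'): F=GGGG U=WWRR R=YRYR D=OOYY L=OWOW
After move 2 (F'): F=GGGG U=WWYY R=OROR D=WWYY L=OROR
After move 3 (R'): R=RROO U=WBYB F=GWGY D=WGYG B=YBWB
After move 4 (F'): F=WYGG U=WBRO R=GRWO D=RRYG L=OBOY
After move 5 (F'): F=YGWG U=WBGW R=RRRO D=BYYG L=OOOR
After move 6 (U'): U=BWWG F=OOWG R=YGRO B=RRWB L=YBOR
After move 7 (U'): U=WGBW F=YBWG R=OORO B=YGWB L=RROR
Query: L face = RROR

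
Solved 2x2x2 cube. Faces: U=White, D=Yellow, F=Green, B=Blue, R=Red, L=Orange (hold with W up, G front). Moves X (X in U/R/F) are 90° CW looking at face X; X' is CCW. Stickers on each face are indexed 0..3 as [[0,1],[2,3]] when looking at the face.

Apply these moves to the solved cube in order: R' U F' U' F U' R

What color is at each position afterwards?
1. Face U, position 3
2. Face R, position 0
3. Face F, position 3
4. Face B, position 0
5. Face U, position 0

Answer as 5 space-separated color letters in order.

Answer: B Y G B R

Derivation:
After move 1 (R'): R=RRRR U=WBWB F=GWGW D=YGYG B=YBYB
After move 2 (U): U=WWBB F=RRGW R=YBRR B=OOYB L=GWOO
After move 3 (F'): F=RWRG U=WWYR R=GBYR D=WOYG L=GBOB
After move 4 (U'): U=WRWY F=GBRG R=RWYR B=GBYB L=OOOB
After move 5 (F): F=RGGB U=WRBO R=WWYR D=YRYG L=OWOO
After move 6 (U'): U=ROWB F=OWGB R=RGYR B=WWYB L=GBOO
After move 7 (R): R=YRRG U=RWWB F=ORGG D=YYYW B=BWOB
Query 1: U[3] = B
Query 2: R[0] = Y
Query 3: F[3] = G
Query 4: B[0] = B
Query 5: U[0] = R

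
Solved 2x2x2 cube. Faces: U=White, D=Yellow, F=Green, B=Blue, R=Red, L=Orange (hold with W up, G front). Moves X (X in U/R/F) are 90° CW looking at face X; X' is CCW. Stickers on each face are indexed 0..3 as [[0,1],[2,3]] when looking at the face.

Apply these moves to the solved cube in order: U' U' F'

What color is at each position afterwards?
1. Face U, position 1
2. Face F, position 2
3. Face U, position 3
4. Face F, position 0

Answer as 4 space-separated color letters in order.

Answer: W B R B

Derivation:
After move 1 (U'): U=WWWW F=OOGG R=GGRR B=RRBB L=BBOO
After move 2 (U'): U=WWWW F=BBGG R=OORR B=GGBB L=RROO
After move 3 (F'): F=BGBG U=WWOR R=YOYR D=ROYY L=RWOW
Query 1: U[1] = W
Query 2: F[2] = B
Query 3: U[3] = R
Query 4: F[0] = B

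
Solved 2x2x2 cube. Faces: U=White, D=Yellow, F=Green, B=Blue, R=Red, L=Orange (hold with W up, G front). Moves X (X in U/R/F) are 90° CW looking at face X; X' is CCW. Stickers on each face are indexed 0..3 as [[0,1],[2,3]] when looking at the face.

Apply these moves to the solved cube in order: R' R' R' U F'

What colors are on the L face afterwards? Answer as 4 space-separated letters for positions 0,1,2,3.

Answer: G G O G

Derivation:
After move 1 (R'): R=RRRR U=WBWB F=GWGW D=YGYG B=YBYB
After move 2 (R'): R=RRRR U=WYWY F=GBGB D=YWYW B=GBGB
After move 3 (R'): R=RRRR U=WGWG F=GYGY D=YBYB B=WBWB
After move 4 (U): U=WWGG F=RRGY R=WBRR B=OOWB L=GYOO
After move 5 (F'): F=RYRG U=WWWR R=BBYR D=YOYB L=GGOG
Query: L face = GGOG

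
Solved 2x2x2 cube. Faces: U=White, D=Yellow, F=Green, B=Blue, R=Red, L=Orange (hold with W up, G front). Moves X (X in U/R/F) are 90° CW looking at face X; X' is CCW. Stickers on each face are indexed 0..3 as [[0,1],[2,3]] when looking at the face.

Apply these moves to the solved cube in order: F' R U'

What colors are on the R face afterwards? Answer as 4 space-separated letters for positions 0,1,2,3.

After move 1 (F'): F=GGGG U=WWRR R=YRYR D=OOYY L=OWOW
After move 2 (R): R=YYRR U=WGRG F=GOGY D=OBYB B=RBWB
After move 3 (U'): U=GGWR F=OWGY R=GORR B=YYWB L=RBOW
Query: R face = GORR

Answer: G O R R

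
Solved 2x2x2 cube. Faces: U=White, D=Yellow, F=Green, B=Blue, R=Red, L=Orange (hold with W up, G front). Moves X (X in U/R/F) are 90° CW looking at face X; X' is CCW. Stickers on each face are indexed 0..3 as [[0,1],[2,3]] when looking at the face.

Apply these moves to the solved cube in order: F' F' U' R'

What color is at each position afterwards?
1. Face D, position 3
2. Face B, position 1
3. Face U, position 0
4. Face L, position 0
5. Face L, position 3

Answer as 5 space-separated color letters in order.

Answer: G R W B R

Derivation:
After move 1 (F'): F=GGGG U=WWRR R=YRYR D=OOYY L=OWOW
After move 2 (F'): F=GGGG U=WWYY R=OROR D=WWYY L=OROR
After move 3 (U'): U=WYWY F=ORGG R=GGOR B=ORBB L=BBOR
After move 4 (R'): R=GRGO U=WBWO F=OYGY D=WRYG B=YRWB
Query 1: D[3] = G
Query 2: B[1] = R
Query 3: U[0] = W
Query 4: L[0] = B
Query 5: L[3] = R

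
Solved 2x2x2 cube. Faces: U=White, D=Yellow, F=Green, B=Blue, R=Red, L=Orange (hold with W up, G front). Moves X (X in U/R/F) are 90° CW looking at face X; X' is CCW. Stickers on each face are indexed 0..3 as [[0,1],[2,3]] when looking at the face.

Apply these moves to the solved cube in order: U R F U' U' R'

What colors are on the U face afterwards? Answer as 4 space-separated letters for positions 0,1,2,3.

After move 1 (U): U=WWWW F=RRGG R=BBRR B=OOBB L=GGOO
After move 2 (R): R=RBRB U=WRWG F=RYGY D=YBYO B=WOWB
After move 3 (F): F=GRYY U=WROG R=WBGB D=RRYO L=GYOB
After move 4 (U'): U=RGWO F=GYYY R=GRGB B=WBWB L=WOOB
After move 5 (U'): U=GORW F=WOYY R=GYGB B=GRWB L=WBOB
After move 6 (R'): R=YBGG U=GWRG F=WOYW D=ROYY B=ORRB
Query: U face = GWRG

Answer: G W R G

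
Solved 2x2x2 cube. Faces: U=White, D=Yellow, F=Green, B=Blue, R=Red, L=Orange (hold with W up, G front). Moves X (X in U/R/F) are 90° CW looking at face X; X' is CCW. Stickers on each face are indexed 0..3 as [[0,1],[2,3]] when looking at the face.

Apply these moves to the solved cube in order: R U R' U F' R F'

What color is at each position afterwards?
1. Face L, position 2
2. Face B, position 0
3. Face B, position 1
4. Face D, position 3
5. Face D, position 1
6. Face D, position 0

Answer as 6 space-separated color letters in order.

Answer: O W Y G O W

Derivation:
After move 1 (R): R=RRRR U=WGWG F=GYGY D=YBYB B=WBWB
After move 2 (U): U=WWGG F=RRGY R=WBRR B=OOWB L=GYOO
After move 3 (R'): R=BRWR U=WWGO F=RWGG D=YRYY B=BOBB
After move 4 (U): U=GWOW F=BRGG R=BOWR B=GYBB L=RWOO
After move 5 (F'): F=RGBG U=GWBW R=ROYR D=WOYY L=RWOO
After move 6 (R): R=YRRO U=GGBG F=ROBY D=WBYG B=WYWB
After move 7 (F'): F=OYRB U=GGYR R=BRWO D=WOYG L=RGOB
Query 1: L[2] = O
Query 2: B[0] = W
Query 3: B[1] = Y
Query 4: D[3] = G
Query 5: D[1] = O
Query 6: D[0] = W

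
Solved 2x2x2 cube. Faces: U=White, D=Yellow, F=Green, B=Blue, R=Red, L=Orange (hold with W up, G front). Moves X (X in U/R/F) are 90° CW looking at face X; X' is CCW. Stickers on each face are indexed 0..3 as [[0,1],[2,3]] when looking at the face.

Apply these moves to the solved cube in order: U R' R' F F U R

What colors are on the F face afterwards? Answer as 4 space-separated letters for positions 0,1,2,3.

Answer: O W B W

Derivation:
After move 1 (U): U=WWWW F=RRGG R=BBRR B=OOBB L=GGOO
After move 2 (R'): R=BRBR U=WBWO F=RWGW D=YRYG B=YOYB
After move 3 (R'): R=RRBB U=WYWY F=RBGO D=YWYW B=GORB
After move 4 (F): F=GROB U=WYOG R=WRYB D=BRYW L=GYOW
After move 5 (F): F=OGBR U=WYWY R=ORGB D=YWYW L=GBOR
After move 6 (U): U=WWYY F=ORBR R=GOGB B=GBRB L=OGOR
After move 7 (R): R=GGBO U=WRYR F=OWBW D=YRYG B=YBWB
Query: F face = OWBW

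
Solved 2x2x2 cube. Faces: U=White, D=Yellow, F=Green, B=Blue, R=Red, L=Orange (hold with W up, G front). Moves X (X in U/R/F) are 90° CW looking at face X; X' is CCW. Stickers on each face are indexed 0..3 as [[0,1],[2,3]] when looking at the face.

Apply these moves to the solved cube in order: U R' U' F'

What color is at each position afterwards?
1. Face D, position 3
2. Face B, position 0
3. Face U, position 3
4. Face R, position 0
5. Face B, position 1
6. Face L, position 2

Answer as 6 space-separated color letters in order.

Answer: G B B R R O

Derivation:
After move 1 (U): U=WWWW F=RRGG R=BBRR B=OOBB L=GGOO
After move 2 (R'): R=BRBR U=WBWO F=RWGW D=YRYG B=YOYB
After move 3 (U'): U=BOWW F=GGGW R=RWBR B=BRYB L=YOOO
After move 4 (F'): F=GWGG U=BORB R=RWYR D=OOYG L=YWOW
Query 1: D[3] = G
Query 2: B[0] = B
Query 3: U[3] = B
Query 4: R[0] = R
Query 5: B[1] = R
Query 6: L[2] = O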